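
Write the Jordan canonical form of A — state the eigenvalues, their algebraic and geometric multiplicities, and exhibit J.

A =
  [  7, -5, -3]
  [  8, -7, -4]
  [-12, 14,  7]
J_2(1) ⊕ J_1(5)

The characteristic polynomial is
  det(x·I − A) = x^3 - 7*x^2 + 11*x - 5 = (x - 5)*(x - 1)^2

Eigenvalues and multiplicities (the geometric multiplicity of λ is n − rank(A − λI), which equals the number of Jordan blocks for λ):
  λ = 1: algebraic multiplicity = 2, geometric multiplicity = 1
  λ = 5: algebraic multiplicity = 1, geometric multiplicity = 1

Determining the block sizes for each eigenvalue:
  λ = 1: one block (gm = 1), so the single block has size am = 2 → block sizes [2]
  λ = 5: one block (gm = 1), so the single block has size am = 1 → block sizes [1]

Assembling the blocks gives a Jordan form
J =
  [1, 1, 0]
  [0, 1, 0]
  [0, 0, 5]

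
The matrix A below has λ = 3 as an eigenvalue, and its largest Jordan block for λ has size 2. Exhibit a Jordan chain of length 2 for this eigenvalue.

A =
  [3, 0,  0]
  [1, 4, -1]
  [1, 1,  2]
A Jordan chain for λ = 3 of length 2:
v_1 = (0, 1, 1)ᵀ
v_2 = (1, 0, 0)ᵀ

Let N = A − (3)·I. We want v_2 with N^2 v_2 = 0 but N^1 v_2 ≠ 0; then v_{j-1} := N · v_j for j = 2, …, 2.

Pick v_2 = (1, 0, 0)ᵀ.
Then v_1 = N · v_2 = (0, 1, 1)ᵀ.

Sanity check: (A − (3)·I) v_1 = (0, 0, 0)ᵀ = 0. ✓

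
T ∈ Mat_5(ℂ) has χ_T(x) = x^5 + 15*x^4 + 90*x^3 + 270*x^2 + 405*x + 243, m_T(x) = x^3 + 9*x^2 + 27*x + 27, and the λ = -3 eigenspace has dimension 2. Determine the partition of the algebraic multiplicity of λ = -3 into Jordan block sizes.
Block sizes for λ = -3: [3, 2]

Step 1 — from the characteristic polynomial, algebraic multiplicity of λ = -3 is 5. From dim ker(T − (-3)·I) = 2, there are exactly 2 Jordan blocks for λ = -3.
Step 2 — from the minimal polynomial, the factor (x + 3)^3 tells us the largest block for λ = -3 has size 3.
Step 3 — with total size 5, 2 blocks, and largest block 3, the block sizes (in nonincreasing order) are [3, 2].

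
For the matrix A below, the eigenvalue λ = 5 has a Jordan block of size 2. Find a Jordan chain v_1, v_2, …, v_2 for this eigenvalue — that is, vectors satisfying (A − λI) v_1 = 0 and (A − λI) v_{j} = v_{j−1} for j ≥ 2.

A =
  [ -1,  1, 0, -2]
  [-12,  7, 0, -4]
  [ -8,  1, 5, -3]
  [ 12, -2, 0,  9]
A Jordan chain for λ = 5 of length 2:
v_1 = (-6, -12, -8, 12)ᵀ
v_2 = (1, 0, 0, 0)ᵀ

Let N = A − (5)·I. We want v_2 with N^2 v_2 = 0 but N^1 v_2 ≠ 0; then v_{j-1} := N · v_j for j = 2, …, 2.

Pick v_2 = (1, 0, 0, 0)ᵀ.
Then v_1 = N · v_2 = (-6, -12, -8, 12)ᵀ.

Sanity check: (A − (5)·I) v_1 = (0, 0, 0, 0)ᵀ = 0. ✓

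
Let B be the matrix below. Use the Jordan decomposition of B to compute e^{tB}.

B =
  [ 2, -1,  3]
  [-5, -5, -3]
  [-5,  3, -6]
e^{tB} =
  [15*t^2*exp(-3*t)/2 + 5*t*exp(-3*t) + exp(-3*t), 3*t^2*exp(-3*t) - t*exp(-3*t), 9*t^2*exp(-3*t)/2 + 3*t*exp(-3*t)]
  [-5*t*exp(-3*t), -2*t*exp(-3*t) + exp(-3*t), -3*t*exp(-3*t)]
  [-25*t^2*exp(-3*t)/2 - 5*t*exp(-3*t), -5*t^2*exp(-3*t) + 3*t*exp(-3*t), -15*t^2*exp(-3*t)/2 - 3*t*exp(-3*t) + exp(-3*t)]

Strategy: write B = P · J · P⁻¹ where J is a Jordan canonical form, so e^{tB} = P · e^{tJ} · P⁻¹, and e^{tJ} can be computed block-by-block.

B has Jordan form
J =
  [-3,  1,  0]
  [ 0, -3,  1]
  [ 0,  0, -3]
(up to reordering of blocks).

Per-block formulas:
  For a 3×3 Jordan block J_3(-3): exp(t · J_3(-3)) = e^(-3t)·(I + t·N + (t^2/2)·N^2), where N is the 3×3 nilpotent shift.

After assembling e^{tJ} and conjugating by P, we get:

e^{tB} =
  [15*t^2*exp(-3*t)/2 + 5*t*exp(-3*t) + exp(-3*t), 3*t^2*exp(-3*t) - t*exp(-3*t), 9*t^2*exp(-3*t)/2 + 3*t*exp(-3*t)]
  [-5*t*exp(-3*t), -2*t*exp(-3*t) + exp(-3*t), -3*t*exp(-3*t)]
  [-25*t^2*exp(-3*t)/2 - 5*t*exp(-3*t), -5*t^2*exp(-3*t) + 3*t*exp(-3*t), -15*t^2*exp(-3*t)/2 - 3*t*exp(-3*t) + exp(-3*t)]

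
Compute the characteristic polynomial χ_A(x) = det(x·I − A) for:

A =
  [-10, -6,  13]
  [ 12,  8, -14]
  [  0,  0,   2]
x^3 - 12*x + 16

Expanding det(x·I − A) (e.g. by cofactor expansion or by noting that A is similar to its Jordan form J, which has the same characteristic polynomial as A) gives
  χ_A(x) = x^3 - 12*x + 16
which factors as (x - 2)^2*(x + 4). The eigenvalues (with algebraic multiplicities) are λ = -4 with multiplicity 1, λ = 2 with multiplicity 2.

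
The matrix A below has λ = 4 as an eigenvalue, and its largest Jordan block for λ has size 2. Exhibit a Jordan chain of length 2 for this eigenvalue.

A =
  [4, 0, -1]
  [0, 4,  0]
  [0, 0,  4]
A Jordan chain for λ = 4 of length 2:
v_1 = (-1, 0, 0)ᵀ
v_2 = (0, 0, 1)ᵀ

Let N = A − (4)·I. We want v_2 with N^2 v_2 = 0 but N^1 v_2 ≠ 0; then v_{j-1} := N · v_j for j = 2, …, 2.

Pick v_2 = (0, 0, 1)ᵀ.
Then v_1 = N · v_2 = (-1, 0, 0)ᵀ.

Sanity check: (A − (4)·I) v_1 = (0, 0, 0)ᵀ = 0. ✓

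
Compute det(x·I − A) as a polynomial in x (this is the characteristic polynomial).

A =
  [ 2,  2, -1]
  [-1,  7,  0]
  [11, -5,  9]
x^3 - 18*x^2 + 108*x - 216

Expanding det(x·I − A) (e.g. by cofactor expansion or by noting that A is similar to its Jordan form J, which has the same characteristic polynomial as A) gives
  χ_A(x) = x^3 - 18*x^2 + 108*x - 216
which factors as (x - 6)^3. The eigenvalues (with algebraic multiplicities) are λ = 6 with multiplicity 3.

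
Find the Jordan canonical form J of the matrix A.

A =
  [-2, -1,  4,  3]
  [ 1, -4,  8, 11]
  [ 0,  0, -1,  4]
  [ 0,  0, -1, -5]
J_3(-3) ⊕ J_1(-3)

The characteristic polynomial is
  det(x·I − A) = x^4 + 12*x^3 + 54*x^2 + 108*x + 81 = (x + 3)^4

Eigenvalues and multiplicities (the geometric multiplicity of λ is n − rank(A − λI), which equals the number of Jordan blocks for λ):
  λ = -3: algebraic multiplicity = 4, geometric multiplicity = 2

Determining the block sizes for each eigenvalue:
  λ = -3: with am = 4 and gm = 2, the partition is not yet determined (e.g. several partitions of 4 into 2 parts exist). Let N = A − (-3)·I. Computing rank(N^1) = 2, rank(N^2) = 1, rank(N^3) = 0; the number of blocks of size ≥ j is rank(N^{j−1}) − rank(N^j), giving [2, 1, 1]. So we have 1 block(s) of size 3, 1 block(s) of size 1 → block sizes [3, 1]

Assembling the blocks gives a Jordan form
J =
  [-3,  1,  0,  0]
  [ 0, -3,  1,  0]
  [ 0,  0, -3,  0]
  [ 0,  0,  0, -3]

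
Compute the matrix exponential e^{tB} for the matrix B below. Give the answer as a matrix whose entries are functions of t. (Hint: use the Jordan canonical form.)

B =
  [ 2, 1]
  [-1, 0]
e^{tB} =
  [t*exp(t) + exp(t), t*exp(t)]
  [-t*exp(t), -t*exp(t) + exp(t)]

Strategy: write B = P · J · P⁻¹ where J is a Jordan canonical form, so e^{tB} = P · e^{tJ} · P⁻¹, and e^{tJ} can be computed block-by-block.

B has Jordan form
J =
  [1, 1]
  [0, 1]
(up to reordering of blocks).

Per-block formulas:
  For a 2×2 Jordan block J_2(1): exp(t · J_2(1)) = e^(1t)·(I + t·N), where N is the 2×2 nilpotent shift.

After assembling e^{tJ} and conjugating by P, we get:

e^{tB} =
  [t*exp(t) + exp(t), t*exp(t)]
  [-t*exp(t), -t*exp(t) + exp(t)]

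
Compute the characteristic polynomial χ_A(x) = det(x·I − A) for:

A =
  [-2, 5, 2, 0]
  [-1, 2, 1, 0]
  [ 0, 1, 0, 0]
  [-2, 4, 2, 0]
x^4

Expanding det(x·I − A) (e.g. by cofactor expansion or by noting that A is similar to its Jordan form J, which has the same characteristic polynomial as A) gives
  χ_A(x) = x^4
which factors as x^4. The eigenvalues (with algebraic multiplicities) are λ = 0 with multiplicity 4.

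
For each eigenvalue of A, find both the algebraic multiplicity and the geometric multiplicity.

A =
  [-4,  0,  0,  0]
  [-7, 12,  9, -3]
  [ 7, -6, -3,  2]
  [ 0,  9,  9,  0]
λ = -4: alg = 1, geom = 1; λ = 3: alg = 3, geom = 2

Step 1 — factor the characteristic polynomial to read off the algebraic multiplicities:
  χ_A(x) = (x - 3)^3*(x + 4)

Step 2 — compute geometric multiplicities via the rank-nullity identity g(λ) = n − rank(A − λI):
  rank(A − (-4)·I) = 3, so dim ker(A − (-4)·I) = n − 3 = 1
  rank(A − (3)·I) = 2, so dim ker(A − (3)·I) = n − 2 = 2

Summary:
  λ = -4: algebraic multiplicity = 1, geometric multiplicity = 1
  λ = 3: algebraic multiplicity = 3, geometric multiplicity = 2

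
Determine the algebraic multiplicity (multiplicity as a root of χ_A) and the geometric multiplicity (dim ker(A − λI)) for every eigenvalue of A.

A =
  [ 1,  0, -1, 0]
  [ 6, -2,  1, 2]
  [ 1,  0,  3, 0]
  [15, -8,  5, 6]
λ = 2: alg = 4, geom = 2

Step 1 — factor the characteristic polynomial to read off the algebraic multiplicities:
  χ_A(x) = (x - 2)^4

Step 2 — compute geometric multiplicities via the rank-nullity identity g(λ) = n − rank(A − λI):
  rank(A − (2)·I) = 2, so dim ker(A − (2)·I) = n − 2 = 2

Summary:
  λ = 2: algebraic multiplicity = 4, geometric multiplicity = 2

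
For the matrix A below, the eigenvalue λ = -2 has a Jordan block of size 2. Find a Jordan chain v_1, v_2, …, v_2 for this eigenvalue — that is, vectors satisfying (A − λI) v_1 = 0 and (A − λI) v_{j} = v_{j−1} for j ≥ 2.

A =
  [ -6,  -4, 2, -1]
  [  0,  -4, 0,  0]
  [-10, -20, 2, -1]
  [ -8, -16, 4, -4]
A Jordan chain for λ = -2 of length 2:
v_1 = (-2, 0, -6, -4)ᵀ
v_2 = (1, 0, 1, 0)ᵀ

Let N = A − (-2)·I. We want v_2 with N^2 v_2 = 0 but N^1 v_2 ≠ 0; then v_{j-1} := N · v_j for j = 2, …, 2.

Pick v_2 = (1, 0, 1, 0)ᵀ.
Then v_1 = N · v_2 = (-2, 0, -6, -4)ᵀ.

Sanity check: (A − (-2)·I) v_1 = (0, 0, 0, 0)ᵀ = 0. ✓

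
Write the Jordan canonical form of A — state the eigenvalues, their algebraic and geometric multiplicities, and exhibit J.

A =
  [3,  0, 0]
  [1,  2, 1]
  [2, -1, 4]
J_3(3)

The characteristic polynomial is
  det(x·I − A) = x^3 - 9*x^2 + 27*x - 27 = (x - 3)^3

Eigenvalues and multiplicities (the geometric multiplicity of λ is n − rank(A − λI), which equals the number of Jordan blocks for λ):
  λ = 3: algebraic multiplicity = 3, geometric multiplicity = 1

Determining the block sizes for each eigenvalue:
  λ = 3: one block (gm = 1), so the single block has size am = 3 → block sizes [3]

Assembling the blocks gives a Jordan form
J =
  [3, 1, 0]
  [0, 3, 1]
  [0, 0, 3]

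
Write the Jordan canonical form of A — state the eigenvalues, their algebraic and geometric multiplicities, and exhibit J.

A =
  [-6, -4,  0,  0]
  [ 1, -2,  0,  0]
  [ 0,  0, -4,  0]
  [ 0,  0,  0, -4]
J_2(-4) ⊕ J_1(-4) ⊕ J_1(-4)

The characteristic polynomial is
  det(x·I − A) = x^4 + 16*x^3 + 96*x^2 + 256*x + 256 = (x + 4)^4

Eigenvalues and multiplicities (the geometric multiplicity of λ is n − rank(A − λI), which equals the number of Jordan blocks for λ):
  λ = -4: algebraic multiplicity = 4, geometric multiplicity = 3

Determining the block sizes for each eigenvalue:
  λ = -4: 3 blocks summing to 4 forces exactly one block of size 2 and the rest size 1 → block sizes [2, 1, 1]

Assembling the blocks gives a Jordan form
J =
  [-4,  1,  0,  0]
  [ 0, -4,  0,  0]
  [ 0,  0, -4,  0]
  [ 0,  0,  0, -4]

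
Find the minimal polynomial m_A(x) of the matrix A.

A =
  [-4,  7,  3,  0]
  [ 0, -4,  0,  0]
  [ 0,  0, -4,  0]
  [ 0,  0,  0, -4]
x^2 + 8*x + 16

The characteristic polynomial is χ_A(x) = (x + 4)^4, so the eigenvalues are known. The minimal polynomial is
  m_A(x) = Π_λ (x − λ)^{k_λ}
where k_λ is the size of the *largest* Jordan block for λ (equivalently, the smallest k with (A − λI)^k v = 0 for every generalised eigenvector v of λ).

  λ = -4: largest Jordan block has size 2, contributing (x + 4)^2

So m_A(x) = (x + 4)^2 = x^2 + 8*x + 16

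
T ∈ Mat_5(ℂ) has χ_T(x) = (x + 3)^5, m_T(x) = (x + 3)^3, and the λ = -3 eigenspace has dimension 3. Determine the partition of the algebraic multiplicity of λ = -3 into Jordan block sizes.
Block sizes for λ = -3: [3, 1, 1]

Step 1 — from the characteristic polynomial, algebraic multiplicity of λ = -3 is 5. From dim ker(T − (-3)·I) = 3, there are exactly 3 Jordan blocks for λ = -3.
Step 2 — from the minimal polynomial, the factor (x + 3)^3 tells us the largest block for λ = -3 has size 3.
Step 3 — with total size 5, 3 blocks, and largest block 3, the block sizes (in nonincreasing order) are [3, 1, 1].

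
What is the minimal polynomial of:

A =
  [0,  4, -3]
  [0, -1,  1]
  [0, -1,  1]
x^3

The characteristic polynomial is χ_A(x) = x^3, so the eigenvalues are known. The minimal polynomial is
  m_A(x) = Π_λ (x − λ)^{k_λ}
where k_λ is the size of the *largest* Jordan block for λ (equivalently, the smallest k with (A − λI)^k v = 0 for every generalised eigenvector v of λ).

  λ = 0: largest Jordan block has size 3, contributing (x − 0)^3

So m_A(x) = x^3 = x^3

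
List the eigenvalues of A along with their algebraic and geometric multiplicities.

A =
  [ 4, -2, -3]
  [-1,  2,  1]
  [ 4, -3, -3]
λ = 1: alg = 3, geom = 1

Step 1 — factor the characteristic polynomial to read off the algebraic multiplicities:
  χ_A(x) = (x - 1)^3

Step 2 — compute geometric multiplicities via the rank-nullity identity g(λ) = n − rank(A − λI):
  rank(A − (1)·I) = 2, so dim ker(A − (1)·I) = n − 2 = 1

Summary:
  λ = 1: algebraic multiplicity = 3, geometric multiplicity = 1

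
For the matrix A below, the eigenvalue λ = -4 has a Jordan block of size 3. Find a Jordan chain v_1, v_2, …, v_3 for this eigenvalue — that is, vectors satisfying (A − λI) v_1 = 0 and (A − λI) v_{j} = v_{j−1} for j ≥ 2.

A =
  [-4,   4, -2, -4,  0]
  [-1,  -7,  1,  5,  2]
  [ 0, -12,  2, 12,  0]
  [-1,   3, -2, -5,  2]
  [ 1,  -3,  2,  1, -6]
A Jordan chain for λ = -4 of length 3:
v_1 = (0, 2, 0, 2, -2)ᵀ
v_2 = (4, -3, -12, 3, -3)ᵀ
v_3 = (0, 1, 0, 0, 0)ᵀ

Let N = A − (-4)·I. We want v_3 with N^3 v_3 = 0 but N^2 v_3 ≠ 0; then v_{j-1} := N · v_j for j = 3, …, 2.

Pick v_3 = (0, 1, 0, 0, 0)ᵀ.
Then v_2 = N · v_3 = (4, -3, -12, 3, -3)ᵀ.
Then v_1 = N · v_2 = (0, 2, 0, 2, -2)ᵀ.

Sanity check: (A − (-4)·I) v_1 = (0, 0, 0, 0, 0)ᵀ = 0. ✓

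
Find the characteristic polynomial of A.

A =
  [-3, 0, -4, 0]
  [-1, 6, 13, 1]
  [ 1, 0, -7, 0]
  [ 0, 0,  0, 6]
x^4 - 2*x^3 - 59*x^2 + 60*x + 900

Expanding det(x·I − A) (e.g. by cofactor expansion or by noting that A is similar to its Jordan form J, which has the same characteristic polynomial as A) gives
  χ_A(x) = x^4 - 2*x^3 - 59*x^2 + 60*x + 900
which factors as (x - 6)^2*(x + 5)^2. The eigenvalues (with algebraic multiplicities) are λ = -5 with multiplicity 2, λ = 6 with multiplicity 2.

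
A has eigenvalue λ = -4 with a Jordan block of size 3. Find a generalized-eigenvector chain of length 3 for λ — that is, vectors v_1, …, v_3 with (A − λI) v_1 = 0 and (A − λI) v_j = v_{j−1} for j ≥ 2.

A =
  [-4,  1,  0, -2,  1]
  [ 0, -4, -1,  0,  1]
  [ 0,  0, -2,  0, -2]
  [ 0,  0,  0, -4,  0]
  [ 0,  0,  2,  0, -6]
A Jordan chain for λ = -4 of length 3:
v_1 = (1, 0, 0, 0, 0)ᵀ
v_2 = (0, -1, 2, 0, 2)ᵀ
v_3 = (0, 0, 1, 0, 0)ᵀ

Let N = A − (-4)·I. We want v_3 with N^3 v_3 = 0 but N^2 v_3 ≠ 0; then v_{j-1} := N · v_j for j = 3, …, 2.

Pick v_3 = (0, 0, 1, 0, 0)ᵀ.
Then v_2 = N · v_3 = (0, -1, 2, 0, 2)ᵀ.
Then v_1 = N · v_2 = (1, 0, 0, 0, 0)ᵀ.

Sanity check: (A − (-4)·I) v_1 = (0, 0, 0, 0, 0)ᵀ = 0. ✓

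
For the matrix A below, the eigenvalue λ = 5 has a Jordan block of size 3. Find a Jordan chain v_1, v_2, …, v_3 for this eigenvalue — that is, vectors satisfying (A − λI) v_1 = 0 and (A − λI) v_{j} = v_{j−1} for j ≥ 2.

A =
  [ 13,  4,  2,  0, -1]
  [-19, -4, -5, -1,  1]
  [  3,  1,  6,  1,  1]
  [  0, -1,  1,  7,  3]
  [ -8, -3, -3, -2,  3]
A Jordan chain for λ = 5 of length 3:
v_1 = (2, -4, 0, -2, 0)ᵀ
v_2 = (8, -19, 3, 0, -8)ᵀ
v_3 = (1, 0, 0, 0, 0)ᵀ

Let N = A − (5)·I. We want v_3 with N^3 v_3 = 0 but N^2 v_3 ≠ 0; then v_{j-1} := N · v_j for j = 3, …, 2.

Pick v_3 = (1, 0, 0, 0, 0)ᵀ.
Then v_2 = N · v_3 = (8, -19, 3, 0, -8)ᵀ.
Then v_1 = N · v_2 = (2, -4, 0, -2, 0)ᵀ.

Sanity check: (A − (5)·I) v_1 = (0, 0, 0, 0, 0)ᵀ = 0. ✓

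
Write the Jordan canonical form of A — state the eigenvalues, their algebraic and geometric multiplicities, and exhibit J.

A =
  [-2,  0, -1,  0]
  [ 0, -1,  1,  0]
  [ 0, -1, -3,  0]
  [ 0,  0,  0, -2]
J_3(-2) ⊕ J_1(-2)

The characteristic polynomial is
  det(x·I − A) = x^4 + 8*x^3 + 24*x^2 + 32*x + 16 = (x + 2)^4

Eigenvalues and multiplicities (the geometric multiplicity of λ is n − rank(A − λI), which equals the number of Jordan blocks for λ):
  λ = -2: algebraic multiplicity = 4, geometric multiplicity = 2

Determining the block sizes for each eigenvalue:
  λ = -2: with am = 4 and gm = 2, the partition is not yet determined (e.g. several partitions of 4 into 2 parts exist). Let N = A − (-2)·I. Computing rank(N^1) = 2, rank(N^2) = 1, rank(N^3) = 0; the number of blocks of size ≥ j is rank(N^{j−1}) − rank(N^j), giving [2, 1, 1]. So we have 1 block(s) of size 3, 1 block(s) of size 1 → block sizes [3, 1]

Assembling the blocks gives a Jordan form
J =
  [-2,  1,  0,  0]
  [ 0, -2,  1,  0]
  [ 0,  0, -2,  0]
  [ 0,  0,  0, -2]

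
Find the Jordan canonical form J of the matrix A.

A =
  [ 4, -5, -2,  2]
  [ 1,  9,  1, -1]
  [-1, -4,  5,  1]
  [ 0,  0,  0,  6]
J_3(6) ⊕ J_1(6)

The characteristic polynomial is
  det(x·I − A) = x^4 - 24*x^3 + 216*x^2 - 864*x + 1296 = (x - 6)^4

Eigenvalues and multiplicities (the geometric multiplicity of λ is n − rank(A − λI), which equals the number of Jordan blocks for λ):
  λ = 6: algebraic multiplicity = 4, geometric multiplicity = 2

Determining the block sizes for each eigenvalue:
  λ = 6: with am = 4 and gm = 2, the partition is not yet determined (e.g. several partitions of 4 into 2 parts exist). Let N = A − (6)·I. Computing rank(N^1) = 2, rank(N^2) = 1, rank(N^3) = 0; the number of blocks of size ≥ j is rank(N^{j−1}) − rank(N^j), giving [2, 1, 1]. So we have 1 block(s) of size 3, 1 block(s) of size 1 → block sizes [3, 1]

Assembling the blocks gives a Jordan form
J =
  [6, 1, 0, 0]
  [0, 6, 1, 0]
  [0, 0, 6, 0]
  [0, 0, 0, 6]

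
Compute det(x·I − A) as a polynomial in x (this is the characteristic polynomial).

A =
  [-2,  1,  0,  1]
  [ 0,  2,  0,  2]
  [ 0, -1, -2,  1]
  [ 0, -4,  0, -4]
x^4 + 6*x^3 + 12*x^2 + 8*x

Expanding det(x·I − A) (e.g. by cofactor expansion or by noting that A is similar to its Jordan form J, which has the same characteristic polynomial as A) gives
  χ_A(x) = x^4 + 6*x^3 + 12*x^2 + 8*x
which factors as x*(x + 2)^3. The eigenvalues (with algebraic multiplicities) are λ = -2 with multiplicity 3, λ = 0 with multiplicity 1.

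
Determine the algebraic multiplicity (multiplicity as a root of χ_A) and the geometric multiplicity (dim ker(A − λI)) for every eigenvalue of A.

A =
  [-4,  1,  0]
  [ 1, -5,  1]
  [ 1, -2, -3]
λ = -4: alg = 3, geom = 1

Step 1 — factor the characteristic polynomial to read off the algebraic multiplicities:
  χ_A(x) = (x + 4)^3

Step 2 — compute geometric multiplicities via the rank-nullity identity g(λ) = n − rank(A − λI):
  rank(A − (-4)·I) = 2, so dim ker(A − (-4)·I) = n − 2 = 1

Summary:
  λ = -4: algebraic multiplicity = 3, geometric multiplicity = 1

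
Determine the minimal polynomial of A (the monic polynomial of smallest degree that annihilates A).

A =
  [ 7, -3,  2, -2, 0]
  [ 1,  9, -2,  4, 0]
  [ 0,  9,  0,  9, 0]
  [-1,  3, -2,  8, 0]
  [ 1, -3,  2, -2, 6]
x^2 - 12*x + 36

The characteristic polynomial is χ_A(x) = (x - 6)^5, so the eigenvalues are known. The minimal polynomial is
  m_A(x) = Π_λ (x − λ)^{k_λ}
where k_λ is the size of the *largest* Jordan block for λ (equivalently, the smallest k with (A − λI)^k v = 0 for every generalised eigenvector v of λ).

  λ = 6: largest Jordan block has size 2, contributing (x − 6)^2

So m_A(x) = (x - 6)^2 = x^2 - 12*x + 36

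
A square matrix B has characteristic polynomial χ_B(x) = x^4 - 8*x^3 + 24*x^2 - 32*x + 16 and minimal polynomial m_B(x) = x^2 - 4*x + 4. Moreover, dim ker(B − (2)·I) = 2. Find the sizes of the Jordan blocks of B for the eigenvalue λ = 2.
Block sizes for λ = 2: [2, 2]

Step 1 — from the characteristic polynomial, algebraic multiplicity of λ = 2 is 4. From dim ker(B − (2)·I) = 2, there are exactly 2 Jordan blocks for λ = 2.
Step 2 — from the minimal polynomial, the factor (x − 2)^2 tells us the largest block for λ = 2 has size 2.
Step 3 — with total size 4, 2 blocks, and largest block 2, the block sizes (in nonincreasing order) are [2, 2].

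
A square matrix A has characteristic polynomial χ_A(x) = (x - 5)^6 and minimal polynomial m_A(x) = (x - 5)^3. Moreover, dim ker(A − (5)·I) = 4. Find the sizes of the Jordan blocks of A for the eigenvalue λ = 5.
Block sizes for λ = 5: [3, 1, 1, 1]

Step 1 — from the characteristic polynomial, algebraic multiplicity of λ = 5 is 6. From dim ker(A − (5)·I) = 4, there are exactly 4 Jordan blocks for λ = 5.
Step 2 — from the minimal polynomial, the factor (x − 5)^3 tells us the largest block for λ = 5 has size 3.
Step 3 — with total size 6, 4 blocks, and largest block 3, the block sizes (in nonincreasing order) are [3, 1, 1, 1].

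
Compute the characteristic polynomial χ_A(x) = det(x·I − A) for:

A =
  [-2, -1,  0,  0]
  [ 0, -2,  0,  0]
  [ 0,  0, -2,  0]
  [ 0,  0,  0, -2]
x^4 + 8*x^3 + 24*x^2 + 32*x + 16

Expanding det(x·I − A) (e.g. by cofactor expansion or by noting that A is similar to its Jordan form J, which has the same characteristic polynomial as A) gives
  χ_A(x) = x^4 + 8*x^3 + 24*x^2 + 32*x + 16
which factors as (x + 2)^4. The eigenvalues (with algebraic multiplicities) are λ = -2 with multiplicity 4.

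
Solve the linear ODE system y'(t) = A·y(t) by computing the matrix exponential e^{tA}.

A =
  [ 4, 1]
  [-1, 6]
e^{tA} =
  [-t*exp(5*t) + exp(5*t), t*exp(5*t)]
  [-t*exp(5*t), t*exp(5*t) + exp(5*t)]

Strategy: write A = P · J · P⁻¹ where J is a Jordan canonical form, so e^{tA} = P · e^{tJ} · P⁻¹, and e^{tJ} can be computed block-by-block.

A has Jordan form
J =
  [5, 1]
  [0, 5]
(up to reordering of blocks).

Per-block formulas:
  For a 2×2 Jordan block J_2(5): exp(t · J_2(5)) = e^(5t)·(I + t·N), where N is the 2×2 nilpotent shift.

After assembling e^{tJ} and conjugating by P, we get:

e^{tA} =
  [-t*exp(5*t) + exp(5*t), t*exp(5*t)]
  [-t*exp(5*t), t*exp(5*t) + exp(5*t)]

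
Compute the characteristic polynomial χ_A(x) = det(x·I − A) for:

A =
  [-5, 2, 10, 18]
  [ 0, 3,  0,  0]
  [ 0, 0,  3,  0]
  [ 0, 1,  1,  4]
x^4 - 5*x^3 - 17*x^2 + 129*x - 180

Expanding det(x·I − A) (e.g. by cofactor expansion or by noting that A is similar to its Jordan form J, which has the same characteristic polynomial as A) gives
  χ_A(x) = x^4 - 5*x^3 - 17*x^2 + 129*x - 180
which factors as (x - 4)*(x - 3)^2*(x + 5). The eigenvalues (with algebraic multiplicities) are λ = -5 with multiplicity 1, λ = 3 with multiplicity 2, λ = 4 with multiplicity 1.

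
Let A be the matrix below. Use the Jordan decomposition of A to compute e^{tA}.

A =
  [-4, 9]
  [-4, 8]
e^{tA} =
  [-6*t*exp(2*t) + exp(2*t), 9*t*exp(2*t)]
  [-4*t*exp(2*t), 6*t*exp(2*t) + exp(2*t)]

Strategy: write A = P · J · P⁻¹ where J is a Jordan canonical form, so e^{tA} = P · e^{tJ} · P⁻¹, and e^{tJ} can be computed block-by-block.

A has Jordan form
J =
  [2, 1]
  [0, 2]
(up to reordering of blocks).

Per-block formulas:
  For a 2×2 Jordan block J_2(2): exp(t · J_2(2)) = e^(2t)·(I + t·N), where N is the 2×2 nilpotent shift.

After assembling e^{tJ} and conjugating by P, we get:

e^{tA} =
  [-6*t*exp(2*t) + exp(2*t), 9*t*exp(2*t)]
  [-4*t*exp(2*t), 6*t*exp(2*t) + exp(2*t)]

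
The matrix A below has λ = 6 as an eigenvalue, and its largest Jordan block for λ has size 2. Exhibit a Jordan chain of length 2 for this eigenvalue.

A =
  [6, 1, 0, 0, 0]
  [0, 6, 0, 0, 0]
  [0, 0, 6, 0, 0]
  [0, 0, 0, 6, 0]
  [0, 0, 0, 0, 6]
A Jordan chain for λ = 6 of length 2:
v_1 = (1, 0, 0, 0, 0)ᵀ
v_2 = (0, 1, 0, 0, 0)ᵀ

Let N = A − (6)·I. We want v_2 with N^2 v_2 = 0 but N^1 v_2 ≠ 0; then v_{j-1} := N · v_j for j = 2, …, 2.

Pick v_2 = (0, 1, 0, 0, 0)ᵀ.
Then v_1 = N · v_2 = (1, 0, 0, 0, 0)ᵀ.

Sanity check: (A − (6)·I) v_1 = (0, 0, 0, 0, 0)ᵀ = 0. ✓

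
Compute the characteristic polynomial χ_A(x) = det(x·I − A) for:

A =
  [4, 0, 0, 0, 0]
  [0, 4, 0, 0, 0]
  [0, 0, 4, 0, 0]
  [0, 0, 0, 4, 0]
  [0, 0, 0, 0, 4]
x^5 - 20*x^4 + 160*x^3 - 640*x^2 + 1280*x - 1024

Expanding det(x·I − A) (e.g. by cofactor expansion or by noting that A is similar to its Jordan form J, which has the same characteristic polynomial as A) gives
  χ_A(x) = x^5 - 20*x^4 + 160*x^3 - 640*x^2 + 1280*x - 1024
which factors as (x - 4)^5. The eigenvalues (with algebraic multiplicities) are λ = 4 with multiplicity 5.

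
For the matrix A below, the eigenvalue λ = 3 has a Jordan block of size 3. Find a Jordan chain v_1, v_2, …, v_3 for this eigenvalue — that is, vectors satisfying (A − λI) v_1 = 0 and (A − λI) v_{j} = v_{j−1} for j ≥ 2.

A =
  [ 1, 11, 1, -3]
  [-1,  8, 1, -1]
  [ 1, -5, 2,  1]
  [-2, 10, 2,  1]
A Jordan chain for λ = 3 of length 3:
v_1 = (-2, -1, 1, -2)ᵀ
v_2 = (11, 5, -5, 10)ᵀ
v_3 = (0, 1, 0, 0)ᵀ

Let N = A − (3)·I. We want v_3 with N^3 v_3 = 0 but N^2 v_3 ≠ 0; then v_{j-1} := N · v_j for j = 3, …, 2.

Pick v_3 = (0, 1, 0, 0)ᵀ.
Then v_2 = N · v_3 = (11, 5, -5, 10)ᵀ.
Then v_1 = N · v_2 = (-2, -1, 1, -2)ᵀ.

Sanity check: (A − (3)·I) v_1 = (0, 0, 0, 0)ᵀ = 0. ✓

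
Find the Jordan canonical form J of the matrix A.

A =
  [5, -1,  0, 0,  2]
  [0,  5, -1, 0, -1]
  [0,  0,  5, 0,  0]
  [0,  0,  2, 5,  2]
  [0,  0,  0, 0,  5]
J_3(5) ⊕ J_1(5) ⊕ J_1(5)

The characteristic polynomial is
  det(x·I − A) = x^5 - 25*x^4 + 250*x^3 - 1250*x^2 + 3125*x - 3125 = (x - 5)^5

Eigenvalues and multiplicities (the geometric multiplicity of λ is n − rank(A − λI), which equals the number of Jordan blocks for λ):
  λ = 5: algebraic multiplicity = 5, geometric multiplicity = 3

Determining the block sizes for each eigenvalue:
  λ = 5: with am = 5 and gm = 3, the partition is not yet determined (e.g. several partitions of 5 into 3 parts exist). Let N = A − (5)·I. Computing rank(N^1) = 2, rank(N^2) = 1, rank(N^3) = 0; the number of blocks of size ≥ j is rank(N^{j−1}) − rank(N^j), giving [3, 1, 1]. So we have 1 block(s) of size 3, 2 block(s) of size 1 → block sizes [3, 1, 1]

Assembling the blocks gives a Jordan form
J =
  [5, 1, 0, 0, 0]
  [0, 5, 1, 0, 0]
  [0, 0, 5, 0, 0]
  [0, 0, 0, 5, 0]
  [0, 0, 0, 0, 5]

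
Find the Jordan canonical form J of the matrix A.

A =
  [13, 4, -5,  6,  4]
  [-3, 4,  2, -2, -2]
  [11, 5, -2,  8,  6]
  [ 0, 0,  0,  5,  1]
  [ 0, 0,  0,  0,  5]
J_3(5) ⊕ J_2(5)

The characteristic polynomial is
  det(x·I − A) = x^5 - 25*x^4 + 250*x^3 - 1250*x^2 + 3125*x - 3125 = (x - 5)^5

Eigenvalues and multiplicities (the geometric multiplicity of λ is n − rank(A − λI), which equals the number of Jordan blocks for λ):
  λ = 5: algebraic multiplicity = 5, geometric multiplicity = 2

Determining the block sizes for each eigenvalue:
  λ = 5: with am = 5 and gm = 2, the partition is not yet determined (e.g. several partitions of 5 into 2 parts exist). Let N = A − (5)·I. Computing rank(N^1) = 3, rank(N^2) = 1, rank(N^3) = 0; the number of blocks of size ≥ j is rank(N^{j−1}) − rank(N^j), giving [2, 2, 1]. So we have 1 block(s) of size 3, 1 block(s) of size 2 → block sizes [3, 2]

Assembling the blocks gives a Jordan form
J =
  [5, 1, 0, 0, 0]
  [0, 5, 1, 0, 0]
  [0, 0, 5, 0, 0]
  [0, 0, 0, 5, 1]
  [0, 0, 0, 0, 5]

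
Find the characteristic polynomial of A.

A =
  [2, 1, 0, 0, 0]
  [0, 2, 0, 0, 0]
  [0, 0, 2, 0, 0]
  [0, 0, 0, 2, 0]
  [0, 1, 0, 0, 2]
x^5 - 10*x^4 + 40*x^3 - 80*x^2 + 80*x - 32

Expanding det(x·I − A) (e.g. by cofactor expansion or by noting that A is similar to its Jordan form J, which has the same characteristic polynomial as A) gives
  χ_A(x) = x^5 - 10*x^4 + 40*x^3 - 80*x^2 + 80*x - 32
which factors as (x - 2)^5. The eigenvalues (with algebraic multiplicities) are λ = 2 with multiplicity 5.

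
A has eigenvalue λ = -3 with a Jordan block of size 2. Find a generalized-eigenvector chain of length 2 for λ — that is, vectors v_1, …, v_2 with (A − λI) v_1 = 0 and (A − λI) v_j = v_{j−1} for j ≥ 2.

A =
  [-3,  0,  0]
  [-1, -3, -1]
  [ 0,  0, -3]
A Jordan chain for λ = -3 of length 2:
v_1 = (0, -1, 0)ᵀ
v_2 = (1, 0, 0)ᵀ

Let N = A − (-3)·I. We want v_2 with N^2 v_2 = 0 but N^1 v_2 ≠ 0; then v_{j-1} := N · v_j for j = 2, …, 2.

Pick v_2 = (1, 0, 0)ᵀ.
Then v_1 = N · v_2 = (0, -1, 0)ᵀ.

Sanity check: (A − (-3)·I) v_1 = (0, 0, 0)ᵀ = 0. ✓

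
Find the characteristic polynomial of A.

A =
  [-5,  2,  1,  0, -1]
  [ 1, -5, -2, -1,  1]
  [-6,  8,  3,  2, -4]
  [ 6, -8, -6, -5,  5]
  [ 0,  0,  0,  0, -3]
x^5 + 15*x^4 + 90*x^3 + 270*x^2 + 405*x + 243

Expanding det(x·I − A) (e.g. by cofactor expansion or by noting that A is similar to its Jordan form J, which has the same characteristic polynomial as A) gives
  χ_A(x) = x^5 + 15*x^4 + 90*x^3 + 270*x^2 + 405*x + 243
which factors as (x + 3)^5. The eigenvalues (with algebraic multiplicities) are λ = -3 with multiplicity 5.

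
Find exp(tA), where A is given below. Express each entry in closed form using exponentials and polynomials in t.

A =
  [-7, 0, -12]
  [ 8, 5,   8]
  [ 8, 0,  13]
e^{tA} =
  [-2*exp(5*t) + 3*exp(t), 0, -3*exp(5*t) + 3*exp(t)]
  [2*exp(5*t) - 2*exp(t), exp(5*t), 2*exp(5*t) - 2*exp(t)]
  [2*exp(5*t) - 2*exp(t), 0, 3*exp(5*t) - 2*exp(t)]

Strategy: write A = P · J · P⁻¹ where J is a Jordan canonical form, so e^{tA} = P · e^{tJ} · P⁻¹, and e^{tJ} can be computed block-by-block.

A has Jordan form
J =
  [1, 0, 0]
  [0, 5, 0]
  [0, 0, 5]
(up to reordering of blocks).

Per-block formulas:
  For a 1×1 block at λ = 1: exp(t · [1]) = [e^(1t)].
  For a 1×1 block at λ = 5: exp(t · [5]) = [e^(5t)].

After assembling e^{tJ} and conjugating by P, we get:

e^{tA} =
  [-2*exp(5*t) + 3*exp(t), 0, -3*exp(5*t) + 3*exp(t)]
  [2*exp(5*t) - 2*exp(t), exp(5*t), 2*exp(5*t) - 2*exp(t)]
  [2*exp(5*t) - 2*exp(t), 0, 3*exp(5*t) - 2*exp(t)]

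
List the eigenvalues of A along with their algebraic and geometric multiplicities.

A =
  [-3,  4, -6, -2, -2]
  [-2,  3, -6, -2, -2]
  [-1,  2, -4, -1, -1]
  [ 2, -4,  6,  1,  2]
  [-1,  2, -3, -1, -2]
λ = -1: alg = 5, geom = 4

Step 1 — factor the characteristic polynomial to read off the algebraic multiplicities:
  χ_A(x) = (x + 1)^5

Step 2 — compute geometric multiplicities via the rank-nullity identity g(λ) = n − rank(A − λI):
  rank(A − (-1)·I) = 1, so dim ker(A − (-1)·I) = n − 1 = 4

Summary:
  λ = -1: algebraic multiplicity = 5, geometric multiplicity = 4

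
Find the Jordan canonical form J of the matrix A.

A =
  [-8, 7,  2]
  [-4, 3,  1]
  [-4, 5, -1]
J_3(-2)

The characteristic polynomial is
  det(x·I − A) = x^3 + 6*x^2 + 12*x + 8 = (x + 2)^3

Eigenvalues and multiplicities (the geometric multiplicity of λ is n − rank(A − λI), which equals the number of Jordan blocks for λ):
  λ = -2: algebraic multiplicity = 3, geometric multiplicity = 1

Determining the block sizes for each eigenvalue:
  λ = -2: one block (gm = 1), so the single block has size am = 3 → block sizes [3]

Assembling the blocks gives a Jordan form
J =
  [-2,  1,  0]
  [ 0, -2,  1]
  [ 0,  0, -2]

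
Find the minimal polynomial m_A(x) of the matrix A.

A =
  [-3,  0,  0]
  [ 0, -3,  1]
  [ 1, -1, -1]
x^3 + 7*x^2 + 16*x + 12

The characteristic polynomial is χ_A(x) = (x + 2)^2*(x + 3), so the eigenvalues are known. The minimal polynomial is
  m_A(x) = Π_λ (x − λ)^{k_λ}
where k_λ is the size of the *largest* Jordan block for λ (equivalently, the smallest k with (A − λI)^k v = 0 for every generalised eigenvector v of λ).

  λ = -3: largest Jordan block has size 1, contributing (x + 3)
  λ = -2: largest Jordan block has size 2, contributing (x + 2)^2

So m_A(x) = (x + 2)^2*(x + 3) = x^3 + 7*x^2 + 16*x + 12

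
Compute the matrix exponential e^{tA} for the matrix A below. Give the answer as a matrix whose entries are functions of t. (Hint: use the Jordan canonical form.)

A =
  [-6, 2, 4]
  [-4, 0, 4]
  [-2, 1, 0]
e^{tA} =
  [-4*t*exp(-2*t) + exp(-2*t), 2*t*exp(-2*t), 4*t*exp(-2*t)]
  [-4*t*exp(-2*t), 2*t*exp(-2*t) + exp(-2*t), 4*t*exp(-2*t)]
  [-2*t*exp(-2*t), t*exp(-2*t), 2*t*exp(-2*t) + exp(-2*t)]

Strategy: write A = P · J · P⁻¹ where J is a Jordan canonical form, so e^{tA} = P · e^{tJ} · P⁻¹, and e^{tJ} can be computed block-by-block.

A has Jordan form
J =
  [-2,  1,  0]
  [ 0, -2,  0]
  [ 0,  0, -2]
(up to reordering of blocks).

Per-block formulas:
  For a 1×1 block at λ = -2: exp(t · [-2]) = [e^(-2t)].
  For a 2×2 Jordan block J_2(-2): exp(t · J_2(-2)) = e^(-2t)·(I + t·N), where N is the 2×2 nilpotent shift.

After assembling e^{tJ} and conjugating by P, we get:

e^{tA} =
  [-4*t*exp(-2*t) + exp(-2*t), 2*t*exp(-2*t), 4*t*exp(-2*t)]
  [-4*t*exp(-2*t), 2*t*exp(-2*t) + exp(-2*t), 4*t*exp(-2*t)]
  [-2*t*exp(-2*t), t*exp(-2*t), 2*t*exp(-2*t) + exp(-2*t)]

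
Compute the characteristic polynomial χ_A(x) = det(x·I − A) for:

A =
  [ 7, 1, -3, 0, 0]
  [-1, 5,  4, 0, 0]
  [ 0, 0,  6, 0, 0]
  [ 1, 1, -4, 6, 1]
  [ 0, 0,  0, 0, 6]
x^5 - 30*x^4 + 360*x^3 - 2160*x^2 + 6480*x - 7776

Expanding det(x·I − A) (e.g. by cofactor expansion or by noting that A is similar to its Jordan form J, which has the same characteristic polynomial as A) gives
  χ_A(x) = x^5 - 30*x^4 + 360*x^3 - 2160*x^2 + 6480*x - 7776
which factors as (x - 6)^5. The eigenvalues (with algebraic multiplicities) are λ = 6 with multiplicity 5.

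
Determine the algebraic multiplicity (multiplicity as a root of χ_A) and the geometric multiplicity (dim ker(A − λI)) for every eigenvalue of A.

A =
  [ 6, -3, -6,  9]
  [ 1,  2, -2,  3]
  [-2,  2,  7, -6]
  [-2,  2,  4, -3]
λ = 3: alg = 4, geom = 3

Step 1 — factor the characteristic polynomial to read off the algebraic multiplicities:
  χ_A(x) = (x - 3)^4

Step 2 — compute geometric multiplicities via the rank-nullity identity g(λ) = n − rank(A − λI):
  rank(A − (3)·I) = 1, so dim ker(A − (3)·I) = n − 1 = 3

Summary:
  λ = 3: algebraic multiplicity = 4, geometric multiplicity = 3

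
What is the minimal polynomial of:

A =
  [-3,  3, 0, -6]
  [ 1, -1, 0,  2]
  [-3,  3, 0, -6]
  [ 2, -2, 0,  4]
x^2

The characteristic polynomial is χ_A(x) = x^4, so the eigenvalues are known. The minimal polynomial is
  m_A(x) = Π_λ (x − λ)^{k_λ}
where k_λ is the size of the *largest* Jordan block for λ (equivalently, the smallest k with (A − λI)^k v = 0 for every generalised eigenvector v of λ).

  λ = 0: largest Jordan block has size 2, contributing (x − 0)^2

So m_A(x) = x^2 = x^2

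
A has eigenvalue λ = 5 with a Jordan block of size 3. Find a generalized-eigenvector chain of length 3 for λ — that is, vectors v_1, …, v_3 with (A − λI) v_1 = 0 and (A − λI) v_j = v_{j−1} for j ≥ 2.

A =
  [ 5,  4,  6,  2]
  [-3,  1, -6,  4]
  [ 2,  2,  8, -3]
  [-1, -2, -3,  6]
A Jordan chain for λ = 5 of length 3:
v_1 = (-2, -4, 3, -1)ᵀ
v_2 = (0, -3, 2, -1)ᵀ
v_3 = (1, 0, 0, 0)ᵀ

Let N = A − (5)·I. We want v_3 with N^3 v_3 = 0 but N^2 v_3 ≠ 0; then v_{j-1} := N · v_j for j = 3, …, 2.

Pick v_3 = (1, 0, 0, 0)ᵀ.
Then v_2 = N · v_3 = (0, -3, 2, -1)ᵀ.
Then v_1 = N · v_2 = (-2, -4, 3, -1)ᵀ.

Sanity check: (A − (5)·I) v_1 = (0, 0, 0, 0)ᵀ = 0. ✓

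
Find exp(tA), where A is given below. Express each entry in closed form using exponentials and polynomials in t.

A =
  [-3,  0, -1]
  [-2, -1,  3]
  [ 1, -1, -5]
e^{tA} =
  [-t^2*exp(-3*t)/2 + exp(-3*t), t^2*exp(-3*t)/2, t^2*exp(-3*t) - t*exp(-3*t)]
  [-t^2*exp(-3*t)/2 - 2*t*exp(-3*t), t^2*exp(-3*t)/2 + 2*t*exp(-3*t) + exp(-3*t), t^2*exp(-3*t) + 3*t*exp(-3*t)]
  [t*exp(-3*t), -t*exp(-3*t), -2*t*exp(-3*t) + exp(-3*t)]

Strategy: write A = P · J · P⁻¹ where J is a Jordan canonical form, so e^{tA} = P · e^{tJ} · P⁻¹, and e^{tJ} can be computed block-by-block.

A has Jordan form
J =
  [-3,  1,  0]
  [ 0, -3,  1]
  [ 0,  0, -3]
(up to reordering of blocks).

Per-block formulas:
  For a 3×3 Jordan block J_3(-3): exp(t · J_3(-3)) = e^(-3t)·(I + t·N + (t^2/2)·N^2), where N is the 3×3 nilpotent shift.

After assembling e^{tJ} and conjugating by P, we get:

e^{tA} =
  [-t^2*exp(-3*t)/2 + exp(-3*t), t^2*exp(-3*t)/2, t^2*exp(-3*t) - t*exp(-3*t)]
  [-t^2*exp(-3*t)/2 - 2*t*exp(-3*t), t^2*exp(-3*t)/2 + 2*t*exp(-3*t) + exp(-3*t), t^2*exp(-3*t) + 3*t*exp(-3*t)]
  [t*exp(-3*t), -t*exp(-3*t), -2*t*exp(-3*t) + exp(-3*t)]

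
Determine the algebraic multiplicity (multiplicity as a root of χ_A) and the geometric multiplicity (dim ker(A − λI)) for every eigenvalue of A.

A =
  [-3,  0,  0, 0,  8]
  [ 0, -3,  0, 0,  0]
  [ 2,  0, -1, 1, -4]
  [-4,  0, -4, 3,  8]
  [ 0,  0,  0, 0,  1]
λ = -3: alg = 2, geom = 2; λ = 1: alg = 3, geom = 2

Step 1 — factor the characteristic polynomial to read off the algebraic multiplicities:
  χ_A(x) = (x - 1)^3*(x + 3)^2

Step 2 — compute geometric multiplicities via the rank-nullity identity g(λ) = n − rank(A − λI):
  rank(A − (-3)·I) = 3, so dim ker(A − (-3)·I) = n − 3 = 2
  rank(A − (1)·I) = 3, so dim ker(A − (1)·I) = n − 3 = 2

Summary:
  λ = -3: algebraic multiplicity = 2, geometric multiplicity = 2
  λ = 1: algebraic multiplicity = 3, geometric multiplicity = 2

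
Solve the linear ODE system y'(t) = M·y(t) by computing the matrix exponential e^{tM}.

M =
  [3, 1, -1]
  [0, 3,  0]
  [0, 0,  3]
e^{tM} =
  [exp(3*t), t*exp(3*t), -t*exp(3*t)]
  [0, exp(3*t), 0]
  [0, 0, exp(3*t)]

Strategy: write M = P · J · P⁻¹ where J is a Jordan canonical form, so e^{tM} = P · e^{tJ} · P⁻¹, and e^{tJ} can be computed block-by-block.

M has Jordan form
J =
  [3, 1, 0]
  [0, 3, 0]
  [0, 0, 3]
(up to reordering of blocks).

Per-block formulas:
  For a 1×1 block at λ = 3: exp(t · [3]) = [e^(3t)].
  For a 2×2 Jordan block J_2(3): exp(t · J_2(3)) = e^(3t)·(I + t·N), where N is the 2×2 nilpotent shift.

After assembling e^{tJ} and conjugating by P, we get:

e^{tM} =
  [exp(3*t), t*exp(3*t), -t*exp(3*t)]
  [0, exp(3*t), 0]
  [0, 0, exp(3*t)]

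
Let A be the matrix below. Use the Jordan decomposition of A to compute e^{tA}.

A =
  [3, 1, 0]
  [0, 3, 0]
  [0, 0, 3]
e^{tA} =
  [exp(3*t), t*exp(3*t), 0]
  [0, exp(3*t), 0]
  [0, 0, exp(3*t)]

Strategy: write A = P · J · P⁻¹ where J is a Jordan canonical form, so e^{tA} = P · e^{tJ} · P⁻¹, and e^{tJ} can be computed block-by-block.

A has Jordan form
J =
  [3, 1, 0]
  [0, 3, 0]
  [0, 0, 3]
(up to reordering of blocks).

Per-block formulas:
  For a 1×1 block at λ = 3: exp(t · [3]) = [e^(3t)].
  For a 2×2 Jordan block J_2(3): exp(t · J_2(3)) = e^(3t)·(I + t·N), where N is the 2×2 nilpotent shift.

After assembling e^{tJ} and conjugating by P, we get:

e^{tA} =
  [exp(3*t), t*exp(3*t), 0]
  [0, exp(3*t), 0]
  [0, 0, exp(3*t)]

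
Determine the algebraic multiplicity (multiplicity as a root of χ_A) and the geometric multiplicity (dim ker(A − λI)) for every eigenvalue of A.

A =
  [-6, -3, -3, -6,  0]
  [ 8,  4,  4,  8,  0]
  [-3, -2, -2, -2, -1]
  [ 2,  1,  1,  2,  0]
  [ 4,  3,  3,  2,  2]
λ = 0: alg = 5, geom = 3

Step 1 — factor the characteristic polynomial to read off the algebraic multiplicities:
  χ_A(x) = x^5

Step 2 — compute geometric multiplicities via the rank-nullity identity g(λ) = n − rank(A − λI):
  rank(A − (0)·I) = 2, so dim ker(A − (0)·I) = n − 2 = 3

Summary:
  λ = 0: algebraic multiplicity = 5, geometric multiplicity = 3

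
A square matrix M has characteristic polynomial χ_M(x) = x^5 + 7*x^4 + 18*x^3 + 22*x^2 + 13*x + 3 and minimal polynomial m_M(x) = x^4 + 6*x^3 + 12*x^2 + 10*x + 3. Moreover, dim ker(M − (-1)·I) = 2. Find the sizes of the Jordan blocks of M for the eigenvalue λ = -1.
Block sizes for λ = -1: [3, 1]

Step 1 — from the characteristic polynomial, algebraic multiplicity of λ = -1 is 4. From dim ker(M − (-1)·I) = 2, there are exactly 2 Jordan blocks for λ = -1.
Step 2 — from the minimal polynomial, the factor (x + 1)^3 tells us the largest block for λ = -1 has size 3.
Step 3 — with total size 4, 2 blocks, and largest block 3, the block sizes (in nonincreasing order) are [3, 1].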